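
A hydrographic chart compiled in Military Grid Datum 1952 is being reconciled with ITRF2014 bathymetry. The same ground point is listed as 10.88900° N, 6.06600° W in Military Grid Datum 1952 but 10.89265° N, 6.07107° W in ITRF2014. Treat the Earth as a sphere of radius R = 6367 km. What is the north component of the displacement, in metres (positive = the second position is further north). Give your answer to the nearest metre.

ΔN = 406 m

Δφ = 10.89265° − 10.88900° = +0.00365°; Δλ = -6.07107° − -6.06600° = -0.00507°.
1° along a meridian = πR/180 = 111125 m.
ΔN = Δφ × 111125 = 405.6 m; ΔE = Δλ × 111125 × cos(10.88900°) = -0.00507 × 111125 × 0.981995 = -553.3 m.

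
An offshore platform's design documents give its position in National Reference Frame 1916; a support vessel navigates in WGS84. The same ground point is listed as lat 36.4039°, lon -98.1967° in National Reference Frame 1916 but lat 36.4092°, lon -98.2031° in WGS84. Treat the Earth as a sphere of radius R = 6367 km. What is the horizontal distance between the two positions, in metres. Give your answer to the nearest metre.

Δφ = 36.4092° − 36.4039° = +0.0053°; Δλ = -98.2031° − -98.1967° = -0.0064°.
1° along a meridian = πR/180 = 111125 m.
ΔN = Δφ × 111125 = 589.0 m; ΔE = Δλ × 111125 × cos(36.4039°) = -0.0064 × 111125 × 0.804853 = -572.4 m.
Distance = √(ΔE² + ΔN²) = √((-572.4)² + 589.0²) = 821.3 m.

821 m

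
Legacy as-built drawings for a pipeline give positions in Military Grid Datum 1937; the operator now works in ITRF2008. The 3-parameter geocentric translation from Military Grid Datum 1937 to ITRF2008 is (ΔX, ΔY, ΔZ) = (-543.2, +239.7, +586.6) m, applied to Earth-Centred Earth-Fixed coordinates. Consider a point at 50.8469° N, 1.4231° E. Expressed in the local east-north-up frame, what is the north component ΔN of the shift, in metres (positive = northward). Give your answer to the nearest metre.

ΔN = 787 m

At φ = 50.8469°, λ = 1.4231°: sin φ = 0.775462, cos φ = 0.631395, sin λ = 0.024835, cos λ = 0.999692.
ΔN = −sin φ cos λ·ΔX − sin φ sin λ·ΔY + cos φ·ΔZ = −(0.775462)(0.999692)(-543.2) − (0.775462)(0.024835)(239.7) + (0.631395)(586.6) = 786.86 m.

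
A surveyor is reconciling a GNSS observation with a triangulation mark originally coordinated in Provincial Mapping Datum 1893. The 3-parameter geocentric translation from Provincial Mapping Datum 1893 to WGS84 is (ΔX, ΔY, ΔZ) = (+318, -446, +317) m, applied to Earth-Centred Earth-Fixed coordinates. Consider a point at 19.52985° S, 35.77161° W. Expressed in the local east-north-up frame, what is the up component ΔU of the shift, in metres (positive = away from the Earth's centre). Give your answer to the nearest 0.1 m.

ΔU = 382.9 m

At φ = -19.52985°, λ = -35.77161°: sin φ = -0.334298, cos φ = 0.942467, sin λ = -0.584556, cos λ = 0.811354.
ΔU = cos φ cos λ·ΔX + cos φ sin λ·ΔY + sin φ·ΔZ = (0.942467)(0.811354)(318) + (0.942467)(-0.584556)(-446) + (-0.334298)(317) = 382.91 m.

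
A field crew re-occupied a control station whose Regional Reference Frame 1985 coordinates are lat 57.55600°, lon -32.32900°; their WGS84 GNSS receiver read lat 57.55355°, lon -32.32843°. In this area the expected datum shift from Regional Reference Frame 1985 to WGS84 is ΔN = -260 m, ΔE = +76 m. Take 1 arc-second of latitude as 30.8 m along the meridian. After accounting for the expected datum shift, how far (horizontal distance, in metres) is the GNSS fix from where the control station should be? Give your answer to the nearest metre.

Observed coordinate differences: Δφ = -0.00245°, Δλ = +0.00057°.
Converting to metres (1° lat = 110880 m, cos φ = 0.536475): observed ΔN = -271.7 m, observed ΔE = 33.9 m.
Subtracting the expected shift leaves a residual of -271.7 − (-260) = -11.7 m north and 33.9 − (76) = -42.1 m east.
Residual distance = √((-11.7)² + (-42.1)²) = 43.7 m.

44 m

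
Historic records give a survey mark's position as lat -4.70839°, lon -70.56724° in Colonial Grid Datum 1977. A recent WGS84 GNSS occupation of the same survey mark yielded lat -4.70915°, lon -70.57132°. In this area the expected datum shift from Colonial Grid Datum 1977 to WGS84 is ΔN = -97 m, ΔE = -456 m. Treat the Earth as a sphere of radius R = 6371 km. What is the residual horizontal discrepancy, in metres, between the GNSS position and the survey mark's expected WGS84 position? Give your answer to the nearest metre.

13 m

Observed coordinate differences: Δφ = -0.00076°, Δλ = -0.00408°.
Converting to metres (1° lat = 111195 m, cos φ = 0.996625): observed ΔN = -84.5 m, observed ΔE = -452.1 m.
Subtracting the expected shift leaves a residual of -84.5 − (-97) = 12.5 m north and -452.1 − (-456) = 3.9 m east.
Residual distance = √(12.5² + 3.9²) = 13.1 m.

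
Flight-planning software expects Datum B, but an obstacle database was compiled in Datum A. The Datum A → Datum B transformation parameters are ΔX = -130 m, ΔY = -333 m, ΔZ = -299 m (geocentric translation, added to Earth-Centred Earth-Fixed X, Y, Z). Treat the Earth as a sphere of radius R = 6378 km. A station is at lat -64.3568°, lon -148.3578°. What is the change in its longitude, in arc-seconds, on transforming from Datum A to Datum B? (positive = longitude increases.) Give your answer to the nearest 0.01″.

sin φ = -0.901506, cos φ = 0.432766, sin λ = -0.524613, cos λ = -0.851341.
East component: ΔE = −sin λ·ΔX + cos λ·ΔY = −(-0.524613)(-130) + (-0.851341)(-333) = 215.30 m.
1° of latitude spans πR/180 = 111317 m; at latitude φ, 1° of longitude spans that × cos φ = 48174.2 m, so Δλ = 215.30 / 48174.2 × 3600 = 16.089″.

Δλ = 16.09″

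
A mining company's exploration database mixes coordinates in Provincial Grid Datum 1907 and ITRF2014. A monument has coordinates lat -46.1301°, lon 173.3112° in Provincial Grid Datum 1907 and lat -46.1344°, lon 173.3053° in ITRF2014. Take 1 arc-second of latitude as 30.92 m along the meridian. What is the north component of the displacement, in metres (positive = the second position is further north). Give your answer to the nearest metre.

Δφ = -46.1344° − -46.1301° = -0.0043°; Δλ = 173.3053° − 173.3112° = -0.0059°.
1° of latitude = 3600 × 30.92 = 111312 m.
ΔN = Δφ × 111312 = -478.6 m; ΔE = Δλ × 111312 × cos(-46.1301°) = -0.0059 × 111312 × 0.693023 = -455.1 m.

ΔN = -479 m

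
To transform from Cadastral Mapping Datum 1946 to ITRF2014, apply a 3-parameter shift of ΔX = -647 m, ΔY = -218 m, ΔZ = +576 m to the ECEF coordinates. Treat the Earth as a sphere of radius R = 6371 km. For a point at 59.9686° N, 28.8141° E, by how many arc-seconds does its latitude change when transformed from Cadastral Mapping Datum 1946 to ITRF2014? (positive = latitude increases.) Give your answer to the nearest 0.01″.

sin φ = 0.865751, cos φ = 0.500475, sin λ = 0.481969, cos λ = 0.876188.
North component: ΔN = −sin φ cos λ·ΔX − sin φ sin λ·ΔY + cos φ·ΔZ = −(0.865751)(0.876188)(-647) − (0.865751)(0.481969)(-218) + (0.500475)(576) = 870.03 m.
1° of latitude spans πR/180 = 111195 m, so Δφ = 870.03 / 111195 × 3600 = 28.168″.

Δφ = 28.17″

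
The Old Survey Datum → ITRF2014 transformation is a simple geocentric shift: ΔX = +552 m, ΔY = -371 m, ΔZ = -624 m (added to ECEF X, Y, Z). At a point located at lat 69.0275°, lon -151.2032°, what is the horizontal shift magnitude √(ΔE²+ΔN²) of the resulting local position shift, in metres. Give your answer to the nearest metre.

594 m

At φ = 69.0275°, λ = -151.2032°: sin φ = 0.933752, cos φ = 0.357920, sin λ = -0.481705, cos λ = -0.876334.
ΔE = −sin λ·ΔX + cos λ·ΔY = −(-0.481705)·(552) + (-0.876334)·(-371) = 591.02 m.
ΔN = −sin φ cos λ·ΔX − sin φ sin λ·ΔY + cos φ·ΔZ = −(0.933752)(-0.876334)(552) − (0.933752)(-0.481705)(-371) + (0.357920)(-624) = 61.47 m.
Horizontal magnitude = √(ΔE² + ΔN²) = √(591.02² + 61.47²) = 594.21 m.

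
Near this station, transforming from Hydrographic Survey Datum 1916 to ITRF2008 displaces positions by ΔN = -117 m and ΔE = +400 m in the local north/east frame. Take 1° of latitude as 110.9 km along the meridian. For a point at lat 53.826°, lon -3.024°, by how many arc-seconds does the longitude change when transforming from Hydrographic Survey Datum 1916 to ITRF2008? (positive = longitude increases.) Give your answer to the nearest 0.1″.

At latitude 53.826°, cos φ = 0.590239.
1° of longitude at this latitude = 110.9 × cos φ = 65.46 km, so Δλ = 400.0 / 65457.6 = 0.0061108° = 21.999″.

Δλ = 22.0″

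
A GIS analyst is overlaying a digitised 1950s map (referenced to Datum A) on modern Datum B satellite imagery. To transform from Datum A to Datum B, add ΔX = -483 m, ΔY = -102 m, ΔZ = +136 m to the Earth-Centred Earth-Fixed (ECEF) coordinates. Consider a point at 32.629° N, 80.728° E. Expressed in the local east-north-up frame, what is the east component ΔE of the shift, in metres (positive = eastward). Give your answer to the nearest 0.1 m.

ΔE = 460.3 m

The local east axis at (φ, λ) is (−sin λ, cos λ, 0), so ΔE = −sin(80.728°)·(-483) + cos(80.728°)·(-102) = 460.26 m.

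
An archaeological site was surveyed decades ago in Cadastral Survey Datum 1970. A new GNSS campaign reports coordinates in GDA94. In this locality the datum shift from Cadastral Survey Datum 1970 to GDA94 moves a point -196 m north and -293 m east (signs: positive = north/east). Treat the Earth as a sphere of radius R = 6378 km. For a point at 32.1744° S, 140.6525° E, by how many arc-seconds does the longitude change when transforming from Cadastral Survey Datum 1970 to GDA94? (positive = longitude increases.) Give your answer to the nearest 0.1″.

Δλ = -11.2″

At latitude -32.1744°, cos φ = 0.846431.
One radian of longitude at latitude φ spans R cos φ, so Δλ = ΔE / (R cos φ) = -293.0 / (6378000 × 0.846431) = -5.4274e-05 rad = -11.195″.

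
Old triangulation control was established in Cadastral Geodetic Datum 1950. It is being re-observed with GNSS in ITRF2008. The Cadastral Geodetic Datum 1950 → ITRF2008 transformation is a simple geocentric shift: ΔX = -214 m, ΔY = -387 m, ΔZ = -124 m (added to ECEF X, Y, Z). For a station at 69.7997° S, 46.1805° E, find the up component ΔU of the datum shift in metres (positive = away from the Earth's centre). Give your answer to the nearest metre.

ΔU = -31 m

The local up (radial) axis is (cos φ cos λ, cos φ sin λ, sin φ), giving ΔU = -51.164 − 96.419 + 116.373 = -31.21 m.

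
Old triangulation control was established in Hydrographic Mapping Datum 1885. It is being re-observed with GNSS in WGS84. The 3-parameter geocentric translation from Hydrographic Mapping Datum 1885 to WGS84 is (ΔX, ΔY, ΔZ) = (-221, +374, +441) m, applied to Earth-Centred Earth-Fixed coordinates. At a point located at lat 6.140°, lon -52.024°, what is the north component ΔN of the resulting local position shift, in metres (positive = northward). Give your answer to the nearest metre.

The local north axis is (−sin φ cos λ, −sin φ sin λ, cos φ), giving ΔN = 14.545 + 31.533 + 438.470 = 484.55 m.

ΔN = 485 m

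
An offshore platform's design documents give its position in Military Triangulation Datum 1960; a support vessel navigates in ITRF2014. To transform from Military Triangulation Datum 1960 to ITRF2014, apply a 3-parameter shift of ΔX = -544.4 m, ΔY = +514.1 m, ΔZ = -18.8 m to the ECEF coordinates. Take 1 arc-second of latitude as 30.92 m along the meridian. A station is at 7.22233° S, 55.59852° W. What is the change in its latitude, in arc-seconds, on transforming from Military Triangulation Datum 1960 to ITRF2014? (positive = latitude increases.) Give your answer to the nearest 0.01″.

sin φ = -0.125720, cos φ = 0.992066, sin λ = -0.825099, cos λ = 0.564988.
North component: ΔN = −sin φ cos λ·ΔX − sin φ sin λ·ΔY + cos φ·ΔZ = −(-0.125720)(0.564988)(-544.4) − (-0.125720)(-0.825099)(514.1) + (0.992066)(-18.8) = -110.65 m.
1° of latitude spans 3600 × 30.92 = 111312 m, so Δφ = -110.65 / 111312 × 3600 = -3.579″.

Δφ = -3.58″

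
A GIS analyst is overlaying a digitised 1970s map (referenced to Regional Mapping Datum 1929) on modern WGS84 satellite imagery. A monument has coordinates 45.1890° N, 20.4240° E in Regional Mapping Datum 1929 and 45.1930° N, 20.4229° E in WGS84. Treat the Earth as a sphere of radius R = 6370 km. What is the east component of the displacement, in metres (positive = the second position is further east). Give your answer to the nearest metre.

ΔE = -86 m

Δφ = 45.1930° − 45.1890° = +0.0040°; Δλ = 20.4229° − 20.4240° = -0.0011°.
1° along a meridian = πR/180 = 111177 m.
ΔN = Δφ × 111177 = 444.7 m; ΔE = Δλ × 111177 × cos(45.1890°) = -0.0011 × 111177 × 0.704770 = -86.2 m.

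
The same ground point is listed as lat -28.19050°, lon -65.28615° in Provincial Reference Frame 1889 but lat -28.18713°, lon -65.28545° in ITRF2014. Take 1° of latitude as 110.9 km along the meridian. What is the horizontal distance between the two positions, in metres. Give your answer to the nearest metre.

380 m

Δφ = -28.18713° − -28.19050° = +0.00337°; Δλ = -65.28545° − -65.28615° = +0.00070°.
ΔN = Δφ × 110900 = 373.7 m; ΔE = Δλ × 110900 × cos(-28.19050°) = +0.00070 × 110900 × 0.881382 = 68.4 m.
Distance = √(ΔE² + ΔN²) = √(68.4² + 373.7²) = 379.9 m.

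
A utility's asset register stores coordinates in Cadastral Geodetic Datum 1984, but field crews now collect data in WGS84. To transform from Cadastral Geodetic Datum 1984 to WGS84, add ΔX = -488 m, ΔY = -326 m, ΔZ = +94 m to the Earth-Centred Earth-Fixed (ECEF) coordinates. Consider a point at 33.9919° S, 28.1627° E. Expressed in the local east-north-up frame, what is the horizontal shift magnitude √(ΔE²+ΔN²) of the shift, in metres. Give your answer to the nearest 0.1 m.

At φ = -33.9919°, λ = 28.1627°: sin φ = -0.559076, cos φ = 0.829117, sin λ = 0.471977, cos λ = 0.881611.
ΔE = −sin λ·ΔX + cos λ·ΔY = −(0.471977)·(-488) + (0.881611)·(-326) = -57.08 m.
ΔN = −sin φ cos λ·ΔX − sin φ sin λ·ΔY + cos φ·ΔZ = −(-0.559076)(0.881611)(-488) − (-0.559076)(0.471977)(-326) + (0.829117)(94) = -248.61 m.
Horizontal magnitude = √(ΔE² + ΔN²) = √((-57.08)² + (-248.61)²) = 255.08 m.

255.1 m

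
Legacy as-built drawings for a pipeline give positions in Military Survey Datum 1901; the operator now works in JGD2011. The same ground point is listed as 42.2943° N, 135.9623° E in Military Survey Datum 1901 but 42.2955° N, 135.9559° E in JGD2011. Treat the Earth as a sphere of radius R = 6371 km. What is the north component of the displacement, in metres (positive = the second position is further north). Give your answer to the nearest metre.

Δφ = 42.2955° − 42.2943° = +0.0012°; Δλ = 135.9559° − 135.9623° = -0.0064°.
1° along a meridian = πR/180 = 111195 m.
ΔN = Δφ × 111195 = 133.4 m; ΔE = Δλ × 111195 × cos(42.2943°) = -0.0064 × 111195 × 0.739698 = -526.4 m.

ΔN = 133 m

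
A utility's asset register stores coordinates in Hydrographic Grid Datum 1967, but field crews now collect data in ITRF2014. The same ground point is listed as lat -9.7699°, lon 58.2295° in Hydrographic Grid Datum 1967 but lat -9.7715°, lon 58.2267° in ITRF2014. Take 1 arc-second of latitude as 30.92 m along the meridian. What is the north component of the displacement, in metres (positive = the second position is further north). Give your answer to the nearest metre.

Δφ = -9.7715° − -9.7699° = -0.0016°; Δλ = 58.2267° − 58.2295° = -0.0028°.
1° of latitude = 3600 × 30.92 = 111312 m.
ΔN = Δφ × 111312 = -178.1 m; ΔE = Δλ × 111312 × cos(-9.7699°) = -0.0028 × 111312 × 0.985497 = -307.2 m.

ΔN = -178 m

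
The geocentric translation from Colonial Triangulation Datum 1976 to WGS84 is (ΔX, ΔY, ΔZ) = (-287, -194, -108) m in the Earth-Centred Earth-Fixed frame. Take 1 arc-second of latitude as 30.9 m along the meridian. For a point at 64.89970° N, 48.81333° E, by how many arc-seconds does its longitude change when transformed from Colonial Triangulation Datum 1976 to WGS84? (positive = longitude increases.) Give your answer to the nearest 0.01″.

sin φ = 0.905567, cos φ = 0.424204, sin λ = 0.752568, cos λ = 0.658514.
East component: ΔE = −sin λ·ΔX + cos λ·ΔY = −(0.752568)(-287) + (0.658514)(-194) = 88.24 m.
1° of latitude spans 3600 × 30.90 = 111240 m; at latitude φ, 1° of longitude spans that × cos φ = 47188.5 m, so Δλ = 88.24 / 47188.5 × 3600 = 6.731″.

Δλ = 6.73″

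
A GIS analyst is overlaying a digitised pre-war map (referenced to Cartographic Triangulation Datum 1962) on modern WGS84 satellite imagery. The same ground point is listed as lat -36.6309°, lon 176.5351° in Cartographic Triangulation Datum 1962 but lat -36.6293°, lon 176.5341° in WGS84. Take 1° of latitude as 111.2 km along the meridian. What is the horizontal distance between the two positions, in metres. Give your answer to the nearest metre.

199 m

Δφ = -36.6293° − -36.6309° = +0.0016°; Δλ = 176.5341° − 176.5351° = -0.0010°.
ΔN = Δφ × 111200 = 177.9 m; ΔE = Δλ × 111200 × cos(-36.6309°) = -0.0010 × 111200 × 0.802496 = -89.2 m.
Distance = √(ΔE² + ΔN²) = √((-89.2)² + 177.9²) = 199.0 m.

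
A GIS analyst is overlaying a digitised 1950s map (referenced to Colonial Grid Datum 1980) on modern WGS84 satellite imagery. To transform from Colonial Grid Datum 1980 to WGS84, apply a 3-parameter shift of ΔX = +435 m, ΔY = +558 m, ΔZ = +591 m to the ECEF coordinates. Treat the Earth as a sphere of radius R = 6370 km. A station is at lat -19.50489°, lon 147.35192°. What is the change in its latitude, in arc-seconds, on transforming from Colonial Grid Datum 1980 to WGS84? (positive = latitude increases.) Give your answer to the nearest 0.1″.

Δφ = 17.3″

sin φ = -0.333887, cos φ = 0.942613, sin λ = 0.539478, cos λ = -0.842000.
North component: ΔN = −sin φ cos λ·ΔX − sin φ sin λ·ΔY + cos φ·ΔZ = −(-0.333887)(-0.842000)(435) − (-0.333887)(0.539478)(558) + (0.942613)(591) = 535.30 m.
1° of latitude spans πR/180 = 111177 m, so Δφ = 535.30 / 111177 × 3600 = 17.333″.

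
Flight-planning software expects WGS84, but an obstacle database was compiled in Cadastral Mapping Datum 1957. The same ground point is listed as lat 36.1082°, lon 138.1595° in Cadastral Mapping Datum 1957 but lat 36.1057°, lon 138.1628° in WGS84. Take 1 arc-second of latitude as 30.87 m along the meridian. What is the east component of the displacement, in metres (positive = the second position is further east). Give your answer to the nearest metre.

Δφ = 36.1057° − 36.1082° = -0.0025°; Δλ = 138.1628° − 138.1595° = +0.0033°.
1° of latitude = 3600 × 30.87 = 111132 m.
ΔN = Δφ × 111132 = -277.8 m; ΔE = Δλ × 111132 × cos(36.1082°) = +0.0033 × 111132 × 0.807906 = 296.3 m.

ΔE = 296 m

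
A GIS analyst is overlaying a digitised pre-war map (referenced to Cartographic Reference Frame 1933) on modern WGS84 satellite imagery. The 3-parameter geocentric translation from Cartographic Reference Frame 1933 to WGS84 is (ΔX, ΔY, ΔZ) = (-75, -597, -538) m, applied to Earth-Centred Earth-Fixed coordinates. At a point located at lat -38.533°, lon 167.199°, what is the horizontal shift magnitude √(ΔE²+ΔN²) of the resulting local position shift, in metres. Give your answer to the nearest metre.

754 m

At φ = -38.533°, λ = 167.199°: sin φ = -0.622965, cos φ = 0.782249, sin λ = 0.221566, cos λ = -0.975145.
ΔE = −sin λ·ΔX + cos λ·ΔY = −(0.221566)·(-75) + (-0.975145)·(-597) = 598.78 m.
ΔN = −sin φ cos λ·ΔX − sin φ sin λ·ΔY + cos φ·ΔZ = −(-0.622965)(-0.975145)(-75) − (-0.622965)(0.221566)(-597) + (0.782249)(-538) = -457.69 m.
Horizontal magnitude = √(ΔE² + ΔN²) = √(598.78² + (-457.69)²) = 753.67 m.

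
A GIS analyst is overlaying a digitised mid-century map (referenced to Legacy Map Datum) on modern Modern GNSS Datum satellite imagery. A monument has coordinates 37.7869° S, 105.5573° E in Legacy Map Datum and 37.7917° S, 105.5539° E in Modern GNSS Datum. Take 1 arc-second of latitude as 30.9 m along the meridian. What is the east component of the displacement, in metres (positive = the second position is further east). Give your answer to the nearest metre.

ΔE = -299 m

Δφ = -37.7917° − -37.7869° = -0.0048°; Δλ = 105.5539° − 105.5573° = -0.0034°.
1° of latitude = 3600 × 30.90 = 111240 m.
ΔN = Δφ × 111240 = -534.0 m; ΔE = Δλ × 111240 × cos(-37.7869°) = -0.0034 × 111240 × 0.790295 = -298.9 m.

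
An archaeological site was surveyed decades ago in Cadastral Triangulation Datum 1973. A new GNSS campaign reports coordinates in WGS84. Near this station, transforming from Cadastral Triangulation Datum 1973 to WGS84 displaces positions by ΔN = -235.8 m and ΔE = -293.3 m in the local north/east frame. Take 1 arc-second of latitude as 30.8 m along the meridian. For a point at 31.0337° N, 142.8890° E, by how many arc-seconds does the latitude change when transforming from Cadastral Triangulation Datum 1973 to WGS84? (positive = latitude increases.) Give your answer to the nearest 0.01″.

1″ of latitude = 30.80 m, so Δφ = -235.8 / 30.80 = -7.656″.

Δφ = -7.66″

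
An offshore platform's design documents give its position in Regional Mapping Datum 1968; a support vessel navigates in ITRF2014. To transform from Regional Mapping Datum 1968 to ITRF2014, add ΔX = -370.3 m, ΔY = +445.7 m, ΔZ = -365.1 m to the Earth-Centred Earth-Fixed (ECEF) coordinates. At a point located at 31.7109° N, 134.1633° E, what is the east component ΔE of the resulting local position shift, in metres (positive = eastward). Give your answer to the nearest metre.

The local east axis at (φ, λ) is (−sin λ, cos λ, 0), so ΔE = −sin(134.1633°)·(-370.3) + cos(134.1633°)·445.7 = -44.88 m.

ΔE = -45 m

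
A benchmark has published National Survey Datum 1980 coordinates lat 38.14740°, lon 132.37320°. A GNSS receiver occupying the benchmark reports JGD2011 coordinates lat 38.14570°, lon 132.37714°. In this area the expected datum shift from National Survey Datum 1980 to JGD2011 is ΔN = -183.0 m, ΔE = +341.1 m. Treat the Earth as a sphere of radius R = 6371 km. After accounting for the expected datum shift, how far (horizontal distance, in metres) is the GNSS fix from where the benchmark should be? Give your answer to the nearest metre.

7 m

Observed coordinate differences: Δφ = -0.00170°, Δλ = +0.00394°.
Converting to metres (1° lat = 111195 m, cos φ = 0.786424): observed ΔN = -189.0 m, observed ΔE = 344.5 m.
Subtracting the expected shift leaves a residual of -189.0 − (-183.0) = -6.0 m north and 344.5 − (341.1) = 3.4 m east.
Residual distance = √((-6.0)² + 3.4²) = 6.9 m.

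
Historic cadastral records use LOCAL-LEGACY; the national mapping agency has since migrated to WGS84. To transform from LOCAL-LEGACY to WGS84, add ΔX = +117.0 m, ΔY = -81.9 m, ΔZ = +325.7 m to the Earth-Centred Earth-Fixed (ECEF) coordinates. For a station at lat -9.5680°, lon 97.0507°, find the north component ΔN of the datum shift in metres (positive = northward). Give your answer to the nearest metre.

ΔN = 305 m

The local north axis is (−sin φ cos λ, −sin φ sin λ, cos φ), giving ΔN = -2.387 − 13.510 + 321.169 = 305.27 m.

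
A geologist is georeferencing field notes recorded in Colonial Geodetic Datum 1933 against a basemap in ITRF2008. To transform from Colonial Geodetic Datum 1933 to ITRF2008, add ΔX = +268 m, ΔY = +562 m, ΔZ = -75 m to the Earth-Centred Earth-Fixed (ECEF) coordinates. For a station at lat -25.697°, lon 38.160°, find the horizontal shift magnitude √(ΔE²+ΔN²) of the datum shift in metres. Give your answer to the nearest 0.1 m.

The local east axis at (φ, λ) is (−sin λ, cos λ, 0), so ΔE = −sin(38.160°)·268 + cos(38.160°)·562 = 276.31 m.
The local north axis is (−sin φ cos λ, −sin φ sin λ, cos φ), giving ΔN = 91.373 + 150.566 − 67.582 = 174.36 m.
Horizontal magnitude = √(ΔE² + ΔN²) = √(276.31² + 174.36²) = 326.72 m.

326.7 m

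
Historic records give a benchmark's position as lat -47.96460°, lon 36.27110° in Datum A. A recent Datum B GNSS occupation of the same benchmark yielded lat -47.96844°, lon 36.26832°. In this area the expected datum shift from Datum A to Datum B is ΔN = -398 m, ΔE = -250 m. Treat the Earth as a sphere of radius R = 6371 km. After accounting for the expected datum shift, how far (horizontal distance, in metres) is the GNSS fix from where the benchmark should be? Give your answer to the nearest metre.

52 m

Observed coordinate differences: Δφ = -0.00384°, Δλ = -0.00278°.
Converting to metres (1° lat = 111195 m, cos φ = 0.669590): observed ΔN = -427.0 m, observed ΔE = -207.0 m.
Subtracting the expected shift leaves a residual of -427.0 − (-398) = -29.0 m north and -207.0 − (-250) = 43.0 m east.
Residual distance = √((-29.0)² + 43.0²) = 51.9 m.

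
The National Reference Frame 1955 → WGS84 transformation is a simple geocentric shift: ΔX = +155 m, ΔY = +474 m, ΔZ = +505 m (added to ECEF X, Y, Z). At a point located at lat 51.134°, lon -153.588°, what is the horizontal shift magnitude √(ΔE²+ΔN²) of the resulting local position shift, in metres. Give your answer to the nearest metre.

688 m

At φ = 51.134°, λ = -153.588°: sin φ = 0.778616, cos φ = 0.627501, sin λ = -0.444823, cos λ = -0.895619.
ΔE = −sin λ·ΔX + cos λ·ΔY = −(-0.444823)·(155) + (-0.895619)·(474) = -355.58 m.
ΔN = −sin φ cos λ·ΔX − sin φ sin λ·ΔY + cos φ·ΔZ = −(0.778616)(-0.895619)(155) − (0.778616)(-0.444823)(474) + (0.627501)(505) = 589.14 m.
Horizontal magnitude = √(ΔE² + ΔN²) = √((-355.58)² + 589.14²) = 688.13 m.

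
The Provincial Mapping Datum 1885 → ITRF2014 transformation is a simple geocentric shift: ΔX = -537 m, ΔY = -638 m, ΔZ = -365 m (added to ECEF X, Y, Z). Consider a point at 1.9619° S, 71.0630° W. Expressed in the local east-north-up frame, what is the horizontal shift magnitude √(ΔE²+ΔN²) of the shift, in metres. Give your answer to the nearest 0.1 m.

796.1 m

The local east axis at (φ, λ) is (−sin λ, cos λ, 0), so ΔE = −sin(-71.0630°)·(-537) + cos(-71.0630°)·(-638) = -714.98 m.
The local north axis is (−sin φ cos λ, −sin φ sin λ, cos φ), giving ΔN = -5.966 + 20.660 − 364.786 = -350.09 m.
Horizontal magnitude = √(ΔE² + ΔN²) = √((-714.98)² + (-350.09)²) = 796.10 m.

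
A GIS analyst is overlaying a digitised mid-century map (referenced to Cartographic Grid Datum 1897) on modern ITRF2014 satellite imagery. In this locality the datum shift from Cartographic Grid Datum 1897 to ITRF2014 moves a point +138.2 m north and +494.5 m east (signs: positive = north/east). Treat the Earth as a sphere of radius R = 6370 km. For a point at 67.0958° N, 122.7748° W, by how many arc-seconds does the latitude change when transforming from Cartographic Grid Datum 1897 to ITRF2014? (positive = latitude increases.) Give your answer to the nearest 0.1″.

Δφ = 4.5″

On a sphere of radius R, 1 rad of latitude = R, so Δφ = ΔN / R = 138.2 / 6370000 = 2.1695e-05 rad = 4.475″.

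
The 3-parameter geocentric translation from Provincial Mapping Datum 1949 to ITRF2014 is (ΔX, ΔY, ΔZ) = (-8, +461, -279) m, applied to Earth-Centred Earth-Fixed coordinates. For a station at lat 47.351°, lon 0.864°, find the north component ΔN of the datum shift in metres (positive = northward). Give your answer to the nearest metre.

At φ = 47.351°, λ = 0.864°: sin φ = 0.735518, cos φ = 0.677505, sin λ = 0.015079, cos λ = 0.999886.
ΔN = −sin φ cos λ·ΔX − sin φ sin λ·ΔY + cos φ·ΔZ = −(0.735518)(0.999886)(-8) − (0.735518)(0.015079)(461) + (0.677505)(-279) = -188.25 m.

ΔN = -188 m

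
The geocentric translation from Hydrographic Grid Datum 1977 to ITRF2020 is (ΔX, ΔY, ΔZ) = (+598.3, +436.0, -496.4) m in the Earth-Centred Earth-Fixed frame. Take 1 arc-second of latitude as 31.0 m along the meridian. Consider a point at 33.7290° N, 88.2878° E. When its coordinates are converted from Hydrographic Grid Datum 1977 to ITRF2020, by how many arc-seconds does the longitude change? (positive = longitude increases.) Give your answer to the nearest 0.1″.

sin φ = 0.555265, cos φ = 0.831673, sin λ = 0.999554, cos λ = 0.029879.
East component: ΔE = −sin λ·ΔX + cos λ·ΔY = −(0.999554)(598.3) + (0.029879)(436.0) = -585.01 m.
1° of latitude spans 3600 × 31.00 = 111600 m; at latitude φ, 1° of longitude spans that × cos φ = 92814.7 m, so Δλ = -585.01 / 92814.7 × 3600 = -22.691″.

Δλ = -22.7″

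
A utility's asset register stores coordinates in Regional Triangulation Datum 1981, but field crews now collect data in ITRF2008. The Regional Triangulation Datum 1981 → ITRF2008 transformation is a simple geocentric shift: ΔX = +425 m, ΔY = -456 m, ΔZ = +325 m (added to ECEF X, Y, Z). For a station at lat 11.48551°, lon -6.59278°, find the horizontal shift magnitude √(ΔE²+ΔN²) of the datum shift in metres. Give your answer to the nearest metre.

The local east axis at (φ, λ) is (−sin λ, cos λ, 0), so ΔE = −sin(-6.59278°)·425 + cos(-6.59278°)·(-456) = -404.19 m.
The local north axis is (−sin φ cos λ, −sin φ sin λ, cos φ), giving ΔN = -84.066 − 10.425 + 318.492 = 224.00 m.
Horizontal magnitude = √(ΔE² + ΔN²) = √((-404.19)² + 224.00²) = 462.11 m.

462 m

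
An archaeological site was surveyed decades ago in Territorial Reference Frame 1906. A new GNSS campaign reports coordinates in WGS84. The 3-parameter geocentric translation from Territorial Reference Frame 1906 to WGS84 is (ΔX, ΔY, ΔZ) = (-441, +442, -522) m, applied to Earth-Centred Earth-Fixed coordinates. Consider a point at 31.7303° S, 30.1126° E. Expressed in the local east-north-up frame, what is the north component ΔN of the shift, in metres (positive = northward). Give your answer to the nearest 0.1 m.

The local north axis is (−sin φ cos λ, −sin φ sin λ, cos φ), giving ΔN = -200.630 + 116.624 − 443.978 = -527.98 m.

ΔN = -528.0 m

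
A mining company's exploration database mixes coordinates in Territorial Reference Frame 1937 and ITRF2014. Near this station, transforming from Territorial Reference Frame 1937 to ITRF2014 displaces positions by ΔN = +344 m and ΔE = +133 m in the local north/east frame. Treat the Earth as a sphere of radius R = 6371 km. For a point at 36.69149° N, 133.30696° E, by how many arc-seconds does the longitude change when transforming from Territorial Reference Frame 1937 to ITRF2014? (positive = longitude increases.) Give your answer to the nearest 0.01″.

Δλ = 5.37″

At latitude 36.69149°, cos φ = 0.801864.
One radian of longitude at latitude φ spans R cos φ, so Δλ = ΔE / (R cos φ) = 133.0 / (6371000 × 0.801864) = 2.6034e-05 rad = 5.370″.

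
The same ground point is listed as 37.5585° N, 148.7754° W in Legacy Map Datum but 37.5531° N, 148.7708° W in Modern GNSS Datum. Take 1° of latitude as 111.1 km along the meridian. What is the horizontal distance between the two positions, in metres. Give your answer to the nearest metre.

Δφ = 37.5531° − 37.5585° = -0.0054°; Δλ = -148.7708° − -148.7754° = +0.0046°.
ΔN = Δφ × 111100 = -599.9 m; ΔE = Δλ × 111100 × cos(37.5585°) = +0.0046 × 111100 × 0.792731 = 405.1 m.
Distance = √(ΔE² + ΔN²) = √(405.1² + (-599.9)²) = 723.9 m.

724 m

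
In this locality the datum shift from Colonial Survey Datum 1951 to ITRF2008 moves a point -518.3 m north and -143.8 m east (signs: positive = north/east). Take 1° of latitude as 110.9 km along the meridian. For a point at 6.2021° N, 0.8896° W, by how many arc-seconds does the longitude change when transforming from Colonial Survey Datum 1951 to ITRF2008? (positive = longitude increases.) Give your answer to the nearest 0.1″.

At latitude 6.2021°, cos φ = 0.994147.
1° of longitude at this latitude = 110.9 × cos φ = 110.25 km, so Δλ = -143.8 / 110250.9 = -0.0013043° = -4.695″.

Δλ = -4.7″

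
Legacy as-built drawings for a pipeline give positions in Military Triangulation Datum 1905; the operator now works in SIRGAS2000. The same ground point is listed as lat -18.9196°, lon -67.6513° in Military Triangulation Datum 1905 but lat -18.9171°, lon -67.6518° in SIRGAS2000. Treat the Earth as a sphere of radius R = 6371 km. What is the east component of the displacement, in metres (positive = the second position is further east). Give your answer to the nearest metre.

Δφ = -18.9171° − -18.9196° = +0.0025°; Δλ = -67.6518° − -67.6513° = -0.0005°.
1° along a meridian = πR/180 = 111195 m.
ΔN = Δφ × 111195 = 278.0 m; ΔE = Δλ × 111195 × cos(-18.9196°) = -0.0005 × 111195 × 0.945974 = -52.6 m.

ΔE = -53 m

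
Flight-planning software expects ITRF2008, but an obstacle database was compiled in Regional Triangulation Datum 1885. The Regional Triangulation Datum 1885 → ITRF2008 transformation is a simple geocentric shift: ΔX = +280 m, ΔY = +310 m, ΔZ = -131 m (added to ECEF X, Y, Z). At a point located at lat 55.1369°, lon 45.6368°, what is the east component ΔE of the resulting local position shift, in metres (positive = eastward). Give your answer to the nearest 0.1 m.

At φ = 55.1369°, λ = 45.6368°: sin φ = 0.820520, cos φ = 0.571618, sin λ = 0.714922, cos λ = 0.699204.
ΔE = −sin λ·ΔX + cos λ·ΔY = −(0.714922)·(280) + (0.699204)·(310) = 16.58 m.

ΔE = 16.6 m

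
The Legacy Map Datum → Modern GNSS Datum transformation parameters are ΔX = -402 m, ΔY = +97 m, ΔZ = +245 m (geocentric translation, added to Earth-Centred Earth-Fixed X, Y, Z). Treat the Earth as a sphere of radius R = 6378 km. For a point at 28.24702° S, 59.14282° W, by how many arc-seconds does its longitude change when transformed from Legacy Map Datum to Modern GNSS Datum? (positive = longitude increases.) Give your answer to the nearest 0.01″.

sin φ = -0.473274, cos φ = 0.880915, sin λ = -0.858448, cos λ = 0.512900.
East component: ΔE = −sin λ·ΔX + cos λ·ΔY = −(-0.858448)(-402) + (0.512900)(97) = -295.34 m.
1° of latitude spans πR/180 = 111317 m; at latitude φ, 1° of longitude spans that × cos φ = 98060.9 m, so Δλ = -295.34 / 98060.9 × 3600 = -10.843″.

Δλ = -10.84″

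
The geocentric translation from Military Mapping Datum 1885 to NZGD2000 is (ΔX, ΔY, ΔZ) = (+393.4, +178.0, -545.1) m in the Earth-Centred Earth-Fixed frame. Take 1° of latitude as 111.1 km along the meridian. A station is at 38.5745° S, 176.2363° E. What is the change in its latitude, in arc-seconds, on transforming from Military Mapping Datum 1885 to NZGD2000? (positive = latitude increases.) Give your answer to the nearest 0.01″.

sin φ = -0.623532, cos φ = 0.781798, sin λ = 0.065642, cos λ = -0.997843.
North component: ΔN = −sin φ cos λ·ΔX − sin φ sin λ·ΔY + cos φ·ΔZ = −(-0.623532)(-0.997843)(393.4) − (-0.623532)(0.065642)(178.0) + (0.781798)(-545.1) = -663.64 m.
1° of latitude spans 111100 m, so Δφ = -663.64 / 111100 × 3600 = -21.504″.

Δφ = -21.50″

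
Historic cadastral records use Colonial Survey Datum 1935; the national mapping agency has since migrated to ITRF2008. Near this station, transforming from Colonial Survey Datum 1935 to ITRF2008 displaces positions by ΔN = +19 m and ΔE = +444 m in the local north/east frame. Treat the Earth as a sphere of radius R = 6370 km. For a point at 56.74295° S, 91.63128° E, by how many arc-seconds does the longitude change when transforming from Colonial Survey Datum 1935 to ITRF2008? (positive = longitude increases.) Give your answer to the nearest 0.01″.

Δλ = 26.22″

At latitude -56.74295°, cos φ = 0.548396.
One radian of longitude at latitude φ spans R cos φ, so Δλ = ΔE / (R cos φ) = 444.0 / (6370000 × 0.548396) = 1.2710e-04 rad = 26.216″.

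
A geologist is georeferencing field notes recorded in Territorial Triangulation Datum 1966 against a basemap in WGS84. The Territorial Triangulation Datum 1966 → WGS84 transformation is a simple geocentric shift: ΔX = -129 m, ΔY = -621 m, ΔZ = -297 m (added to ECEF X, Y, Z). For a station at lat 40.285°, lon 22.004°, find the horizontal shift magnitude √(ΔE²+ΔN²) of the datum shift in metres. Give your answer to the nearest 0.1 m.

At φ = 40.285°, λ = 22.004°: sin φ = 0.646590, cos φ = 0.762838, sin λ = 0.374671, cos λ = 0.927158.
ΔE = −sin λ·ΔX + cos λ·ΔY = −(0.374671)·(-129) + (0.927158)·(-621) = -527.43 m.
ΔN = −sin φ cos λ·ΔX − sin φ sin λ·ΔY + cos φ·ΔZ = −(0.646590)(0.927158)(-129) − (0.646590)(0.374671)(-621) + (0.762838)(-297) = 1.21 m.
Horizontal magnitude = √(ΔE² + ΔN²) = √((-527.43)² + 1.21²) = 527.43 m.

527.4 m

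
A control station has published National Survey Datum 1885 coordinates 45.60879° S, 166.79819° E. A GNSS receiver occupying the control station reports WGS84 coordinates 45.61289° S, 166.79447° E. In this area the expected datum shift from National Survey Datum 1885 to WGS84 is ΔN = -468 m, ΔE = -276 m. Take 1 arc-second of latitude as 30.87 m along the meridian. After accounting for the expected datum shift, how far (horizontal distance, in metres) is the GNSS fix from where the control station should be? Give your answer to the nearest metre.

Observed coordinate differences: Δφ = -0.00410°, Δλ = -0.00372°.
Converting to metres (1° lat = 111132 m, cos φ = 0.699554): observed ΔN = -455.6 m, observed ΔE = -289.2 m.
Subtracting the expected shift leaves a residual of -455.6 − (-468) = 12.4 m north and -289.2 − (-276) = -13.2 m east.
Residual distance = √(12.4² + (-13.2)²) = 18.1 m.

18 m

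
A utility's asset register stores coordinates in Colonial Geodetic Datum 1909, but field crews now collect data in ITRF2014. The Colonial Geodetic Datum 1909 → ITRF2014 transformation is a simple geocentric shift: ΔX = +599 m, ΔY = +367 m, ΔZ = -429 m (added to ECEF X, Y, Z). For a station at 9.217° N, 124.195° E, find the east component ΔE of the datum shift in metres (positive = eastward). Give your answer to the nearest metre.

The local east axis at (φ, λ) is (−sin λ, cos λ, 0), so ΔE = −sin(124.195°)·599 + cos(124.195°)·367 = -701.71 m.

ΔE = -702 m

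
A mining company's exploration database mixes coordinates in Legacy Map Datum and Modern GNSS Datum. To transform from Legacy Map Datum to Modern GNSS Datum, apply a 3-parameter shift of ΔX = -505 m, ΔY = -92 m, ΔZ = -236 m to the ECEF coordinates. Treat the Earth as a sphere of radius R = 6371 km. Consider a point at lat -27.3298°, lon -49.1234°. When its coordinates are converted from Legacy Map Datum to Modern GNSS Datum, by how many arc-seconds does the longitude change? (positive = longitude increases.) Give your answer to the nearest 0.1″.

Δλ = -16.1″

sin φ = -0.459112, cos φ = 0.888379, sin λ = -0.756121, cos λ = 0.654432.
East component: ΔE = −sin λ·ΔX + cos λ·ΔY = −(-0.756121)(-505) + (0.654432)(-92) = -442.05 m.
1° of latitude spans πR/180 = 111195 m; at latitude φ, 1° of longitude spans that × cos φ = 98783.2 m, so Δλ = -442.05 / 98783.2 × 3600 = -16.110″.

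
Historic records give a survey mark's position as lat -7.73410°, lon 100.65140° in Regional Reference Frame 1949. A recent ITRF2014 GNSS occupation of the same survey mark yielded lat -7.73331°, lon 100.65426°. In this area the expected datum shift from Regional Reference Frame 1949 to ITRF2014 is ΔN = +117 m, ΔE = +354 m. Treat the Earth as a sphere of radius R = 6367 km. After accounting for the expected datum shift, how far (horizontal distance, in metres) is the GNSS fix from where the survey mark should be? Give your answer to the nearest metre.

49 m

Observed coordinate differences: Δφ = +0.00079°, Δλ = +0.00286°.
Converting to metres (1° lat = 111125 m, cos φ = 0.990903): observed ΔN = 87.8 m, observed ΔE = 314.9 m.
Subtracting the expected shift leaves a residual of 87.8 − (117) = -29.2 m north and 314.9 − (354) = -39.1 m east.
Residual distance = √((-29.2)² + (-39.1)²) = 48.8 m.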